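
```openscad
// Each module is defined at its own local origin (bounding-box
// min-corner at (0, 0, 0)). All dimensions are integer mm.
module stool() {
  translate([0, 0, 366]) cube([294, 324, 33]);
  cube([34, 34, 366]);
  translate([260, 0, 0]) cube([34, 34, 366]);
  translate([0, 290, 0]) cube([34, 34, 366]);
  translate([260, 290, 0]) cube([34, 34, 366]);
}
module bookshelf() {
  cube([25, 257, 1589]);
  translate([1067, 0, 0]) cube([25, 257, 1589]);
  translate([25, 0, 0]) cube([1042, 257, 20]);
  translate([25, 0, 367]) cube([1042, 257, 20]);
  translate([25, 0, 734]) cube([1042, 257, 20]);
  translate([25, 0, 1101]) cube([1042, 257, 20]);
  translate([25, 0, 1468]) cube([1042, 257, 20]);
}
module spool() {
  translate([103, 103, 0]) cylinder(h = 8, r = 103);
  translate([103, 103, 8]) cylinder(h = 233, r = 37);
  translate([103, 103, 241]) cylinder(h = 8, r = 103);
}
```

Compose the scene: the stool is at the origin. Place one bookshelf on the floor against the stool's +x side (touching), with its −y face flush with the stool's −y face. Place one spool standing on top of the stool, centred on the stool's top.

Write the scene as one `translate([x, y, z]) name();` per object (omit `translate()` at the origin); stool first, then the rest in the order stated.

stool();
translate([294, 0, 0]) bookshelf();
translate([44, 59, 399]) spool();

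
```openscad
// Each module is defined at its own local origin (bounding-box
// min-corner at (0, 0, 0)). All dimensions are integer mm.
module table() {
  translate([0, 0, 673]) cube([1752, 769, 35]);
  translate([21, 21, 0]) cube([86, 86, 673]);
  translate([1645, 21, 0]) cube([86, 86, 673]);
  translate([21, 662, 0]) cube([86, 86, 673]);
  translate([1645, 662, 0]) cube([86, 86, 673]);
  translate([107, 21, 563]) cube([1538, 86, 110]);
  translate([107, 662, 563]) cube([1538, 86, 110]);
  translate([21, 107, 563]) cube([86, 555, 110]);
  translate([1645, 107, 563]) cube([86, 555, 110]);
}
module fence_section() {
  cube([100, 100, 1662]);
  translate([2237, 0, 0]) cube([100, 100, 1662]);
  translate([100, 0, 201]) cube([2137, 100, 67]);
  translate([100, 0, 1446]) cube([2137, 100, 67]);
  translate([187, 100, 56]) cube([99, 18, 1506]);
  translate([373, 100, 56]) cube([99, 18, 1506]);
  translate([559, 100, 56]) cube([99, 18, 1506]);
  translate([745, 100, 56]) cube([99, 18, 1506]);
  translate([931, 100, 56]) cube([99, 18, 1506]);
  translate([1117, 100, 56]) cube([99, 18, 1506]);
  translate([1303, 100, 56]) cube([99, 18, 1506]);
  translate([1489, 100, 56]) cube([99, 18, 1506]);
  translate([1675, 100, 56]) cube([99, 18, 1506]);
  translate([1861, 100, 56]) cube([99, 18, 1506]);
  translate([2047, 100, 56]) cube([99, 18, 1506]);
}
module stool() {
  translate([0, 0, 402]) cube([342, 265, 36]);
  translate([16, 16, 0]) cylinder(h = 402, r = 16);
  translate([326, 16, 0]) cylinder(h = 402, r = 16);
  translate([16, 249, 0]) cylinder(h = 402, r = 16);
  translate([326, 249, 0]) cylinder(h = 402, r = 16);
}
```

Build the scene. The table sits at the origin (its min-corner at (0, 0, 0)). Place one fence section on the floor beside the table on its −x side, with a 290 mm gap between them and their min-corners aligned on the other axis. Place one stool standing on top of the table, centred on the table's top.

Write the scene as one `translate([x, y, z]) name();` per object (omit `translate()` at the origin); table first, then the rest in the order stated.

table();
translate([-2627, 0, 0]) fence_section();
translate([705, 252, 708]) stool();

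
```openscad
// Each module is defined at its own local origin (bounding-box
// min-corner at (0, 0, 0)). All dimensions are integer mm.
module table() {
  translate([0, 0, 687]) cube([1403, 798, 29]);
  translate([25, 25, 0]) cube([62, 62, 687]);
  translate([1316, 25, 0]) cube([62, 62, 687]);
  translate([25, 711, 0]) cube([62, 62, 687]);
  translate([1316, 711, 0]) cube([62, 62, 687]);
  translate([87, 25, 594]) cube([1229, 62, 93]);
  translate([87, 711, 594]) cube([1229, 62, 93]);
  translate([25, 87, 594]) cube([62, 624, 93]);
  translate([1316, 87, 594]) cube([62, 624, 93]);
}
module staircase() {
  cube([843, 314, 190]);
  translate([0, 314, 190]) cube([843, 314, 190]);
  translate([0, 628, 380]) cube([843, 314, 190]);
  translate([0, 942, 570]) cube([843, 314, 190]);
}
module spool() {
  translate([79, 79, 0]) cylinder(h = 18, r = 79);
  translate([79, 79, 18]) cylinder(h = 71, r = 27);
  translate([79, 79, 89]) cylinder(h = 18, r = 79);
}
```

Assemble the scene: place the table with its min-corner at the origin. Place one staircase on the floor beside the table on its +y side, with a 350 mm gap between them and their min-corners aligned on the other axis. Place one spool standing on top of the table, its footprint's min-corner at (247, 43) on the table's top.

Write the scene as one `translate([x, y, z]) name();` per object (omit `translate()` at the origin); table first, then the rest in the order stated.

table();
translate([0, 1148, 0]) staircase();
translate([247, 43, 716]) spool();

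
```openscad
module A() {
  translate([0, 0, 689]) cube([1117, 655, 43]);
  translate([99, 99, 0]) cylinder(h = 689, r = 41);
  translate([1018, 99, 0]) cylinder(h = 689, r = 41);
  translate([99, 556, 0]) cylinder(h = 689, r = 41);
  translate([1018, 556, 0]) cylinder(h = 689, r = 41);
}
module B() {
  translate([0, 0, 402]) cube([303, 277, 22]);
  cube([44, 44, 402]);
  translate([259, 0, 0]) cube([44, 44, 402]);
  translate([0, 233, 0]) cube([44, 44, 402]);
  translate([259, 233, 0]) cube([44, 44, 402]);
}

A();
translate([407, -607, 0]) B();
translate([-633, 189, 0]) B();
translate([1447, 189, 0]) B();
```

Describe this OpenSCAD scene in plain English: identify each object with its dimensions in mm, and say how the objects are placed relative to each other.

A is a table with a 1117×655 mm rectangular top, 43 mm thick, top surface at z = 732 mm, supported by four round legs of 82 mm diameter, each leg's bounding box inset 58 mm from the nearest pair of top edges, running from the floor.

B is a four-legged stool. The seat is 303×277 mm, 22 mm thick, top at z = 424 mm. It stands on four square legs, each 44×44 mm in cross-section, from z = 0 to the seat underside, each flush with a corner of the seat.

Three stools sit around the table at the −y, −x, +x sides.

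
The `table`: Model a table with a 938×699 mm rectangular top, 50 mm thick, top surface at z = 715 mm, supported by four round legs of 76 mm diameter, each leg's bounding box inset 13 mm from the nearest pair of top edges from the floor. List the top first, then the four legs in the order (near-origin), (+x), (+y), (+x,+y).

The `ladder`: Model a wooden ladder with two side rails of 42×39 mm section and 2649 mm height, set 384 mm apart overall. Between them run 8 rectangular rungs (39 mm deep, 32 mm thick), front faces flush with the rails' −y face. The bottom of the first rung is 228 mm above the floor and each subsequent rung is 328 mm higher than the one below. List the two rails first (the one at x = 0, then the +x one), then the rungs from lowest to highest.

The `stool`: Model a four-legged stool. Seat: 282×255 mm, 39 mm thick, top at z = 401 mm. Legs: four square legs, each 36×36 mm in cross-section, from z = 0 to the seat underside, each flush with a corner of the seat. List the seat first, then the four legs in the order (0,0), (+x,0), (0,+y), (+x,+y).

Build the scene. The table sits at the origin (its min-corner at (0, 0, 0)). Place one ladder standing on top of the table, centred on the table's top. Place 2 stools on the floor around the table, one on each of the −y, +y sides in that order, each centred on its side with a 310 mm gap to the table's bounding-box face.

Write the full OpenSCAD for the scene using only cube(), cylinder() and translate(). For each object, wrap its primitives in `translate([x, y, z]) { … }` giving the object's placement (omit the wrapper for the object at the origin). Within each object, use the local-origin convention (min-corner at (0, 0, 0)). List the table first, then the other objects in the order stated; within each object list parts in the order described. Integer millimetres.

translate([0, 0, 665]) cube([938, 699, 50]);
translate([51, 51, 0]) cylinder(h = 665, r = 38);
translate([887, 51, 0]) cylinder(h = 665, r = 38);
translate([51, 648, 0]) cylinder(h = 665, r = 38);
translate([887, 648, 0]) cylinder(h = 665, r = 38);
translate([277, 330, 715]) {
  cube([42, 39, 2649]);
  translate([342, 0, 0]) cube([42, 39, 2649]);
  translate([42, 0, 228]) cube([300, 39, 32]);
  translate([42, 0, 556]) cube([300, 39, 32]);
  translate([42, 0, 884]) cube([300, 39, 32]);
  translate([42, 0, 1212]) cube([300, 39, 32]);
  translate([42, 0, 1540]) cube([300, 39, 32]);
  translate([42, 0, 1868]) cube([300, 39, 32]);
  translate([42, 0, 2196]) cube([300, 39, 32]);
  translate([42, 0, 2524]) cube([300, 39, 32]);
}
translate([328, -565, 0]) {
  translate([0, 0, 362]) cube([282, 255, 39]);
  cube([36, 36, 362]);
  translate([246, 0, 0]) cube([36, 36, 362]);
  translate([0, 219, 0]) cube([36, 36, 362]);
  translate([246, 219, 0]) cube([36, 36, 362]);
}
translate([328, 1009, 0]) {
  translate([0, 0, 362]) cube([282, 255, 39]);
  cube([36, 36, 362]);
  translate([246, 0, 0]) cube([36, 36, 362]);
  translate([0, 219, 0]) cube([36, 36, 362]);
  translate([246, 219, 0]) cube([36, 36, 362]);
}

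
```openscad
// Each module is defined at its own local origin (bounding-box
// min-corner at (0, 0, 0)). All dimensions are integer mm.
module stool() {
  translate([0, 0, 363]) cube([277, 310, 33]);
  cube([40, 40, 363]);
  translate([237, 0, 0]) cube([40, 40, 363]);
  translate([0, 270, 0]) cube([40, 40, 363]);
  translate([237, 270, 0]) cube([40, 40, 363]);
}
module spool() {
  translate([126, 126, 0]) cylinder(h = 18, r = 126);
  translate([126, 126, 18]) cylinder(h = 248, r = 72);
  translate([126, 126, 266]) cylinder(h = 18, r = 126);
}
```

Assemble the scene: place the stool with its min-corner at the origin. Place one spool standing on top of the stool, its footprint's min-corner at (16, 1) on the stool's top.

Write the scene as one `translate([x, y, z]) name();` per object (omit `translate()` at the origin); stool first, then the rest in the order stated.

stool();
translate([16, 1, 396]) spool();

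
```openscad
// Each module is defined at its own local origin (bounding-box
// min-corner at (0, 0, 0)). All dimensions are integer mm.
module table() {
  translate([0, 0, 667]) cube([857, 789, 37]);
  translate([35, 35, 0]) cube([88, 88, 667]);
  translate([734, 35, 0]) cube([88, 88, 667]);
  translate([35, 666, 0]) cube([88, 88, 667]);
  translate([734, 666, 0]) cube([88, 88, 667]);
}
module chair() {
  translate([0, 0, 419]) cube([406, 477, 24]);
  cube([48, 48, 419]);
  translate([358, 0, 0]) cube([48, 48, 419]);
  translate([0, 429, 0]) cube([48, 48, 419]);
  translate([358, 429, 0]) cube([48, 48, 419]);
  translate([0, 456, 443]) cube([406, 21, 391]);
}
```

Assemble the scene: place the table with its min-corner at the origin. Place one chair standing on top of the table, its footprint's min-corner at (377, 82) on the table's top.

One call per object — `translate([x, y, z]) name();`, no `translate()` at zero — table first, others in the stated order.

table();
translate([377, 82, 704]) chair();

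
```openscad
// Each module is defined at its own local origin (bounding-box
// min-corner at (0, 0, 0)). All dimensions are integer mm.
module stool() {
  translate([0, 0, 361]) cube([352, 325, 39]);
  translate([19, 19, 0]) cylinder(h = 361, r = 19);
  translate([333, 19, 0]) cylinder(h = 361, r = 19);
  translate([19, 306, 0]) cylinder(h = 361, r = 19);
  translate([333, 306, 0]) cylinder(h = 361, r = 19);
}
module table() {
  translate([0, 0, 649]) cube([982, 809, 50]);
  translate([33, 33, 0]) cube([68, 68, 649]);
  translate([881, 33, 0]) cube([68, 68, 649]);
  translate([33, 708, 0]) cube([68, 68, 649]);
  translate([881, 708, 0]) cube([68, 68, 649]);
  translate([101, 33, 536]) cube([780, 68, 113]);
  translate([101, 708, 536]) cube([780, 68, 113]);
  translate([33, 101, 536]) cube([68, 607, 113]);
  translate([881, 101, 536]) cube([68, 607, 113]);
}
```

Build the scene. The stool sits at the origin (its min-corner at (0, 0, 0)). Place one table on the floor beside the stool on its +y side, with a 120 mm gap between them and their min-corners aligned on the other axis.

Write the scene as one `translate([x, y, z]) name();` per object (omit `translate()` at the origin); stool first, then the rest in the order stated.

stool();
translate([0, 445, 0]) table();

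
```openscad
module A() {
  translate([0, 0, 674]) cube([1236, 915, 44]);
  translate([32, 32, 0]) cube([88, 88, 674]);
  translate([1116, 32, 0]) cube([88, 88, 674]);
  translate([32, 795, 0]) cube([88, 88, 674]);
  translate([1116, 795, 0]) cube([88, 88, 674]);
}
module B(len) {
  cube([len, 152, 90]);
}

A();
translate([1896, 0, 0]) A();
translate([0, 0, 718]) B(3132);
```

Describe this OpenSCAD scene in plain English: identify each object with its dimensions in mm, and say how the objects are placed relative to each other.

A is a table: top 1236 mm (x) × 915 mm (y), 44 mm thick, upper face at z = 718 mm, on four 88×88 mm square legs, each inset 32 mm from the nearest pair of top edges, running from z = 0 to the bottom of the top.

B is a rectangular beam 3132 mm long (x), 152 mm deep (y), 90 mm thick (z).

The beam spans the tops of two tables placed 660 mm apart, resting at z = 718 mm.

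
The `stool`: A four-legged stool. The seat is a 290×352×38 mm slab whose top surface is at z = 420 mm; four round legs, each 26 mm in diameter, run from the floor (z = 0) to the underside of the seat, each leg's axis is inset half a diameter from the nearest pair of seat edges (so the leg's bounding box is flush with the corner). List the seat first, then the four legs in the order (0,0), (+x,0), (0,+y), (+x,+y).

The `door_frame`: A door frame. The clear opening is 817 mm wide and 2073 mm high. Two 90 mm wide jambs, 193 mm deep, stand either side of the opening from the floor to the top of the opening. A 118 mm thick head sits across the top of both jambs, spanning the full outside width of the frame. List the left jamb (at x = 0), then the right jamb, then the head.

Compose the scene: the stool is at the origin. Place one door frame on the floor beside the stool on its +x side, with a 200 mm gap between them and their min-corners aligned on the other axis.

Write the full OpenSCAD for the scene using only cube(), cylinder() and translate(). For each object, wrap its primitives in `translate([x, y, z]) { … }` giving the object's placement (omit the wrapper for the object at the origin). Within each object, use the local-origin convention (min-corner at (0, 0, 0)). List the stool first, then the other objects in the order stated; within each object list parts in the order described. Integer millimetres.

translate([0, 0, 382]) cube([290, 352, 38]);
translate([13, 13, 0]) cylinder(h = 382, r = 13);
translate([277, 13, 0]) cylinder(h = 382, r = 13);
translate([13, 339, 0]) cylinder(h = 382, r = 13);
translate([277, 339, 0]) cylinder(h = 382, r = 13);
translate([490, 0, 0]) {
  cube([90, 193, 2073]);
  translate([907, 0, 0]) cube([90, 193, 2073]);
  translate([0, 0, 2073]) cube([997, 193, 118]);
}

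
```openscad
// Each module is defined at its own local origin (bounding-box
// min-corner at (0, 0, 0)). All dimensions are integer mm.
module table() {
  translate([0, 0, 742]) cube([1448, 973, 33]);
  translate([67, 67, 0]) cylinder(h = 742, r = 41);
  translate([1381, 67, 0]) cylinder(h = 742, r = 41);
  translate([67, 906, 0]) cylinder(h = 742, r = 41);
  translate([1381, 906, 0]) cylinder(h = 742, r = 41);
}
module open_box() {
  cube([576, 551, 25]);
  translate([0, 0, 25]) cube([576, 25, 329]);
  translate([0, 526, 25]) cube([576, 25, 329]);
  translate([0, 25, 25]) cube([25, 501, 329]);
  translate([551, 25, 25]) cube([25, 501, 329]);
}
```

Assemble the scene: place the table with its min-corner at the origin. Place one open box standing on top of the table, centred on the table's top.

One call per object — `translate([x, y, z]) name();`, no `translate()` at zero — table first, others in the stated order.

table();
translate([436, 211, 775]) open_box();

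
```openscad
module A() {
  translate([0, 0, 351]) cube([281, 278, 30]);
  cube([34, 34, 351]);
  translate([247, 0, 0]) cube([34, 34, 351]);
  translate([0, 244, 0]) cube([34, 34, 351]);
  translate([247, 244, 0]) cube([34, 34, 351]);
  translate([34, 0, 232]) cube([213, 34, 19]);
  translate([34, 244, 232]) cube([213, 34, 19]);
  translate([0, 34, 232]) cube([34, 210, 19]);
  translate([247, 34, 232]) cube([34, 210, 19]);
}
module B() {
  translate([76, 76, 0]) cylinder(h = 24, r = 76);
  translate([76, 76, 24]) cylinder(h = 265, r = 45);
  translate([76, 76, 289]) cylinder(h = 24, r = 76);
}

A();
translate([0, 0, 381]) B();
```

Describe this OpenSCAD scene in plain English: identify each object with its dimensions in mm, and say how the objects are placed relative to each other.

A is a four-legged stool. The seat is a 281×278×30 mm slab whose top surface is at z = 381 mm; four square legs, each 34×34 mm in cross-section, run from the floor (z = 0) to the underside of the seat, each flush with a corner of the seat. Four stretchers, 34 mm wide and 19 mm tall, connect adjacent legs with their undersides at z = 232 mm, each running between the inner faces of the legs it joins and aligned with the legs' outer faces on the other axis.

B is a spool: two coaxial disc flanges of radius 76 mm and thickness 24 mm, joined by a core cylinder of radius 45 mm and height 265 mm. The lower flange rests on z = 0 and the three cylinders share a vertical axis.

The spool is on top of the stool.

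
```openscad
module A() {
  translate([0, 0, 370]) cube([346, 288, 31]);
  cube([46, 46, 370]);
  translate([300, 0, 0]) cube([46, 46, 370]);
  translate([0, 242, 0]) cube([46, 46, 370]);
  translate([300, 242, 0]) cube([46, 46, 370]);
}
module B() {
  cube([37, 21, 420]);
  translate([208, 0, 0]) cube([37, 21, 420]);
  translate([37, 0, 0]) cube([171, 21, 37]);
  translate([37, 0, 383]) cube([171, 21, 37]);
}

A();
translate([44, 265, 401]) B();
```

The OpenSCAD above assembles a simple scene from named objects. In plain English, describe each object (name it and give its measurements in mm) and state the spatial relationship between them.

A is a four-legged stool. The seat is 346×288 mm, 31 mm thick, top at z = 401 mm. It stands on four square legs, each 46×46 mm in cross-section, from z = 0 to the seat underside, each flush with a corner of the seat.

B is a picture frame with a 171×346 mm rectangular opening (x by z) and a uniform 37 mm border on every side. Frame depth is 21 mm along y. It is built from two vertical stiles running the full outside height and two horizontal rails spanning the gap between the stiles.

The picture frame is on top of the stool.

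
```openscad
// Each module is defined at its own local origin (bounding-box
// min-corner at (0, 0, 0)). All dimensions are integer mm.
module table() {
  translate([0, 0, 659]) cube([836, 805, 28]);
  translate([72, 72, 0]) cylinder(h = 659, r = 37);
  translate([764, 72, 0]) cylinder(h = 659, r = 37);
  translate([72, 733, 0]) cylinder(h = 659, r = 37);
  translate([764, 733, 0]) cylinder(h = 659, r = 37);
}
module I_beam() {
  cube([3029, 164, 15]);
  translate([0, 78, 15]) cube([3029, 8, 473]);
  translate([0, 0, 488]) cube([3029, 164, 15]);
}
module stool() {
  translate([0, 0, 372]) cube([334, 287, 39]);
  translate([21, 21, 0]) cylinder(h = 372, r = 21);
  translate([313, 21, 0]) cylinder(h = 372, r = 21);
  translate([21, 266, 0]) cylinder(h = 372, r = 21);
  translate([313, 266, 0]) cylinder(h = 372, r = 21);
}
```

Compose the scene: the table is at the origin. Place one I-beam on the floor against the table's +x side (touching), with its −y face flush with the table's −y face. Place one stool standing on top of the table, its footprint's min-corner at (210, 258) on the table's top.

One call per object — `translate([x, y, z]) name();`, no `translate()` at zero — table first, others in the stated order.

table();
translate([836, 0, 0]) I_beam();
translate([210, 258, 687]) stool();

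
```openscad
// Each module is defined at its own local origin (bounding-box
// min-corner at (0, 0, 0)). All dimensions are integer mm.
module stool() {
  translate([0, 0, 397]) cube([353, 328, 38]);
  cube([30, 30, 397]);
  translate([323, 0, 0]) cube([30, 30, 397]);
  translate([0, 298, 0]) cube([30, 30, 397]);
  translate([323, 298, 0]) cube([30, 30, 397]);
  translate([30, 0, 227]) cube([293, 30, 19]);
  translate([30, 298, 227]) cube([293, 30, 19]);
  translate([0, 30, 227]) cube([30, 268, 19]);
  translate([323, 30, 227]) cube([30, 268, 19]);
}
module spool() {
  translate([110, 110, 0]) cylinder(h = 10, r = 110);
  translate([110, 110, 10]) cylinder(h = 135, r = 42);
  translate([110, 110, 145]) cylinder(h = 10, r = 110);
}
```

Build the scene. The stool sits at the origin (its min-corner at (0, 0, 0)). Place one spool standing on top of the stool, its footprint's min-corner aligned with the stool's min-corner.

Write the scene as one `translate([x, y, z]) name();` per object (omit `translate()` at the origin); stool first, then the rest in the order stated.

stool();
translate([0, 0, 435]) spool();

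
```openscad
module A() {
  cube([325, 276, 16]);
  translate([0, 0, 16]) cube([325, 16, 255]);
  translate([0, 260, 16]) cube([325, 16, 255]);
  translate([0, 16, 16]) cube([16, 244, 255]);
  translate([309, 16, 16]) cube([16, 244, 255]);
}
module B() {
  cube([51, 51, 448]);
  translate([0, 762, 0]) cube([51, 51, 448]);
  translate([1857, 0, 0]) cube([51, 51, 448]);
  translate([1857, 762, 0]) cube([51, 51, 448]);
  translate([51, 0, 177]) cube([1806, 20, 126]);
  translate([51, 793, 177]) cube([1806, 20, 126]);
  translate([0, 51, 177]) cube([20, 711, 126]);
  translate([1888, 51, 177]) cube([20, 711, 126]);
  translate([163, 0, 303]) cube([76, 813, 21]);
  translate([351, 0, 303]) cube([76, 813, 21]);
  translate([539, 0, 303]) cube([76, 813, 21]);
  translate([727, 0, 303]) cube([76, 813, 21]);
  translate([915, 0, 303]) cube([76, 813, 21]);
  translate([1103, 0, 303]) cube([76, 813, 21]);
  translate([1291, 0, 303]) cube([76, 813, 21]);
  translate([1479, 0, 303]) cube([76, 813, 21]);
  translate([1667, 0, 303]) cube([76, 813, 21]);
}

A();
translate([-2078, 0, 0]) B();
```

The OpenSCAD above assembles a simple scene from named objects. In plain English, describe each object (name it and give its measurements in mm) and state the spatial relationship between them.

A is an open storage box with external size 325×276×271 mm and wall thickness 16 mm (the base is also 16 mm thick). The base covers the whole footprint; the four walls stand on the base, with the y-facing walls full-width and the x-facing walls fitting between their inner faces.

B is a bed frame 1908 mm long (x) by 813 mm wide (y). Four 51×51 mm corner posts, 448 mm tall, at the corners of the footprint. Four rails of 20 mm thickness and 126 mm height run between adjacent posts with their undersides at z = 177 mm, their outer faces flush with the outside of the frame (the two x-running rails run between the posts' inner faces; the two y-running rails run between the posts' inner faces). 9 slats, each 76 mm wide (x) and 21 mm thick, lie across the top of the two x-running rails, running the full 813 mm width of the frame in y; the slats are evenly spaced along x between the inner faces of the end posts with equal gaps (rounded down to the nearest mm) at the −x end and between each pair — any rounding remainder accumulates at the +x end.

The bed frame is on the floor beside the open box on its −x side.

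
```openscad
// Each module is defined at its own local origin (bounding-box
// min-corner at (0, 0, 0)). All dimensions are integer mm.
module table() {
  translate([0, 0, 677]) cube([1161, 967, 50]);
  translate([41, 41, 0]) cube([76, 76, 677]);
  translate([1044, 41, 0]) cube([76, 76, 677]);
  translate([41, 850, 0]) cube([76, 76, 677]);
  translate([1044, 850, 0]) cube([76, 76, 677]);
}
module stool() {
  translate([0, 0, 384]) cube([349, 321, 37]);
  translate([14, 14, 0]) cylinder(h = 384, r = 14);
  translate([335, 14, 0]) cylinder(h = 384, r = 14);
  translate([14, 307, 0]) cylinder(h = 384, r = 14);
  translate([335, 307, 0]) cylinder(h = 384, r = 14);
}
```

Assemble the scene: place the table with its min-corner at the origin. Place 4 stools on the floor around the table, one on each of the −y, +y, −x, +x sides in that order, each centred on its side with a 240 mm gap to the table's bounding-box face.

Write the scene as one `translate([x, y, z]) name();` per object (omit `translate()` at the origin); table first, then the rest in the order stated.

table();
translate([406, -561, 0]) stool();
translate([406, 1207, 0]) stool();
translate([-589, 323, 0]) stool();
translate([1401, 323, 0]) stool();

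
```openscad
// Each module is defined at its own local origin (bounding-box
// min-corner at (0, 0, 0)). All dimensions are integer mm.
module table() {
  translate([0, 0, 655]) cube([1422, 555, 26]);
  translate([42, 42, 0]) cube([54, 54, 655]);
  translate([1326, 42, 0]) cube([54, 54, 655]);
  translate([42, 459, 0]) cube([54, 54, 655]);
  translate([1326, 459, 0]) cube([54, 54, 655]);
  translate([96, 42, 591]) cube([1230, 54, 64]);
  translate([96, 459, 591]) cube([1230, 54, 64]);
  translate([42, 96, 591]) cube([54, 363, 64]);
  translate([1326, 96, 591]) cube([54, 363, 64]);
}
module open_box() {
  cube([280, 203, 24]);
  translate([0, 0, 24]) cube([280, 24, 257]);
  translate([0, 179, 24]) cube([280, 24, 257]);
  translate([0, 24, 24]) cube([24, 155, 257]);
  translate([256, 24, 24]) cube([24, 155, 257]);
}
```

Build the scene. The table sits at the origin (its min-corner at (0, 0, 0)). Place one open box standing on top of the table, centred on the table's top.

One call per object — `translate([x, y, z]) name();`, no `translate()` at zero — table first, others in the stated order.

table();
translate([571, 176, 681]) open_box();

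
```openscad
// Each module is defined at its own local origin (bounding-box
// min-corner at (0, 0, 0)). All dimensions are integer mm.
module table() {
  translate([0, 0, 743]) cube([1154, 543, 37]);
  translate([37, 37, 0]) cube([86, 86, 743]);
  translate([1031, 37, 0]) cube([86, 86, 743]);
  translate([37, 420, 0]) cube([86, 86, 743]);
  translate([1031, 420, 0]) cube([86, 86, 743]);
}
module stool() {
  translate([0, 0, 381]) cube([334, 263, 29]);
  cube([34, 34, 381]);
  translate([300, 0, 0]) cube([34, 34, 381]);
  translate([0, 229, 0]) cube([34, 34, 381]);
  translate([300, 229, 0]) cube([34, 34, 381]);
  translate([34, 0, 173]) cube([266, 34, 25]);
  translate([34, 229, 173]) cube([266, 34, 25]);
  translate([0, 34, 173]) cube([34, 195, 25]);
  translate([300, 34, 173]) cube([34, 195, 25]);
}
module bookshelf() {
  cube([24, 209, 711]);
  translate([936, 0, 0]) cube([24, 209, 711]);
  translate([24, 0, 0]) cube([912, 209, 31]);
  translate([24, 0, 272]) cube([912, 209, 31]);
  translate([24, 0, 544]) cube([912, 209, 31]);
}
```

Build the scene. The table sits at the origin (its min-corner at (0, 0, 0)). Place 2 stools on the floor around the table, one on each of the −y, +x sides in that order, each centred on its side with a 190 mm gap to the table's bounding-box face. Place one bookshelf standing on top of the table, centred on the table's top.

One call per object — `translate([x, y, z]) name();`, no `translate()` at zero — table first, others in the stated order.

table();
translate([410, -453, 0]) stool();
translate([1344, 140, 0]) stool();
translate([97, 167, 780]) bookshelf();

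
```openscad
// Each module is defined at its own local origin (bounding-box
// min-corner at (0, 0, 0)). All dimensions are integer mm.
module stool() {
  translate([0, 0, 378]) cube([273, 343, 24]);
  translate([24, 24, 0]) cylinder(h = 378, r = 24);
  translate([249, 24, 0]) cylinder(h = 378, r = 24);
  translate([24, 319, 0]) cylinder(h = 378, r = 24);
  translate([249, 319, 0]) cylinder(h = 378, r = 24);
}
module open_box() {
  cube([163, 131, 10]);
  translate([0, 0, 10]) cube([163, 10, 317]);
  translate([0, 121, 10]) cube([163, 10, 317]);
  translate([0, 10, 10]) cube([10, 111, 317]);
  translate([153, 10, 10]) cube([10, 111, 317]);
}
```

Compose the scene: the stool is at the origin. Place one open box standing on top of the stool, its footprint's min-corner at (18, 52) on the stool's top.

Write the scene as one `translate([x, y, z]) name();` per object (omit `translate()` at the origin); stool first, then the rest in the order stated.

stool();
translate([18, 52, 402]) open_box();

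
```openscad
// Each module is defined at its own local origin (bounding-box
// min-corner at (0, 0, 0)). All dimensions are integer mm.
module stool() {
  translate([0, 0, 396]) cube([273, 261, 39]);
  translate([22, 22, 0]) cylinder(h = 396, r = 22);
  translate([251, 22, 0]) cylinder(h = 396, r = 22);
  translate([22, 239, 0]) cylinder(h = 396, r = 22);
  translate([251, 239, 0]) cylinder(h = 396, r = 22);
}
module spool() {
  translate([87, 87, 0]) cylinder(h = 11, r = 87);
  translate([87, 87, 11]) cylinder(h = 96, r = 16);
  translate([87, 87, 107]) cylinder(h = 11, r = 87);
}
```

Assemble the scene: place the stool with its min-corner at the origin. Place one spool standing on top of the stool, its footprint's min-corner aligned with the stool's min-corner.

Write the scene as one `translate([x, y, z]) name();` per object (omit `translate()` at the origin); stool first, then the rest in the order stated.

stool();
translate([0, 0, 435]) spool();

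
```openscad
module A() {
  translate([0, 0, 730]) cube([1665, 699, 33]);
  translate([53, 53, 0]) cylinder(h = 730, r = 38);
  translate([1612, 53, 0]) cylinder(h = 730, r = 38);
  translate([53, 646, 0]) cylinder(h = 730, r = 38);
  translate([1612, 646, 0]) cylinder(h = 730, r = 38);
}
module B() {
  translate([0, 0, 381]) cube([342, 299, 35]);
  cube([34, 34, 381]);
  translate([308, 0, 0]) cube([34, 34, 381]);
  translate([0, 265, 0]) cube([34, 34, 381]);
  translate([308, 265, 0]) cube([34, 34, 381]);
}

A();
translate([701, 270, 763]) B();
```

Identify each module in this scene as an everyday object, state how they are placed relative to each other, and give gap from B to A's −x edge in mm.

A is a table. B is a stool. The stool is on top of the table. The gap from the stool to the table's −x edge is 701 mm.

The stool's min-x is at 701; the table's min-x is 0; gap = 701 mm.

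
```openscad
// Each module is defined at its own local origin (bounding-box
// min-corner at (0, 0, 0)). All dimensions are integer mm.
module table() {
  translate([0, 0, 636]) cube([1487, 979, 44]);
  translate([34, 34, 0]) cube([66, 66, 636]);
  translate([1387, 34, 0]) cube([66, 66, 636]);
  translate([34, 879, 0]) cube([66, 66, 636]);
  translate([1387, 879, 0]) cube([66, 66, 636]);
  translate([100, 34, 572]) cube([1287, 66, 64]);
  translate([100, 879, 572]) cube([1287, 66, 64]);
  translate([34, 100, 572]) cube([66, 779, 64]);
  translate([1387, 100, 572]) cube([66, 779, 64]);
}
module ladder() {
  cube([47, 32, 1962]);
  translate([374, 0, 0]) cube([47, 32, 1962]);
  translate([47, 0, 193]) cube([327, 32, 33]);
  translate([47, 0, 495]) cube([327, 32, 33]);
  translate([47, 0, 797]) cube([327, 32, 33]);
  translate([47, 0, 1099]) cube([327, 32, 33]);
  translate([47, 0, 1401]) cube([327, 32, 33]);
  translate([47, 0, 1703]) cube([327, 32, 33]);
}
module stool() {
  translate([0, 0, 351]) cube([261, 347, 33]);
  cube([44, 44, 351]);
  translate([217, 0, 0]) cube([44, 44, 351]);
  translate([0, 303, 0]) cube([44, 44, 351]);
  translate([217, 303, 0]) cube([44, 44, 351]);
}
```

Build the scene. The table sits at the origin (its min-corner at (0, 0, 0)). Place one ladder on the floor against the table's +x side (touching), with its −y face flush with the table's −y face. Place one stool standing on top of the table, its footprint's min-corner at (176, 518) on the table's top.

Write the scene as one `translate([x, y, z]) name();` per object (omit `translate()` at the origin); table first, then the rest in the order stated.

table();
translate([1487, 0, 0]) ladder();
translate([176, 518, 680]) stool();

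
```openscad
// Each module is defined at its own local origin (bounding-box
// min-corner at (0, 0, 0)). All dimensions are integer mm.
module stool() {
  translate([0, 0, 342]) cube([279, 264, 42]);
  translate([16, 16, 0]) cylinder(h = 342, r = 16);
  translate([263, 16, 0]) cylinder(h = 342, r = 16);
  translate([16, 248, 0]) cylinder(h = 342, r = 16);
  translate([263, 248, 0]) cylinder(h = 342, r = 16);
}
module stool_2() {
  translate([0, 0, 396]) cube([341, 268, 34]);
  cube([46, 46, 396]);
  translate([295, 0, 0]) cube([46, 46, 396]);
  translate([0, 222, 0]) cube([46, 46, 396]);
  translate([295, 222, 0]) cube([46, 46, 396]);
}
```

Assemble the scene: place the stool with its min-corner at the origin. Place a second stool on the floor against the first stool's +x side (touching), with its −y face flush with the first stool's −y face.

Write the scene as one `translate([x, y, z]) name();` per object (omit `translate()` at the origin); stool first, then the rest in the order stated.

stool();
translate([279, 0, 0]) stool_2();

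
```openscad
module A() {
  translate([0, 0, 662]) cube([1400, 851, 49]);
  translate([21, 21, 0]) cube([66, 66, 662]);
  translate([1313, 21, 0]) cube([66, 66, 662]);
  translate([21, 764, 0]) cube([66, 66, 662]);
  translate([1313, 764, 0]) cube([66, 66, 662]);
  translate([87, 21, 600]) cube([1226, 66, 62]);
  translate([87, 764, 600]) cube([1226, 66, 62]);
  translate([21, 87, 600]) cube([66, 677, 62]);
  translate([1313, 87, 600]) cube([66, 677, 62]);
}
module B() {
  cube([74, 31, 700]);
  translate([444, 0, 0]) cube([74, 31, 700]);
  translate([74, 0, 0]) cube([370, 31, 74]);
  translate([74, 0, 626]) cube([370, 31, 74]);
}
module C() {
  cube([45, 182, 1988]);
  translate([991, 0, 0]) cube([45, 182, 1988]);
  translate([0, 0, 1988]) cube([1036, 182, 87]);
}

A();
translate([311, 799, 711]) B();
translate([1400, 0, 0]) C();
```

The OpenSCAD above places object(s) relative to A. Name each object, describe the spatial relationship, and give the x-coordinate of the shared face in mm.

A is a table. B is a picture frame. C is a door frame. The picture frame is on top of the table. The door frame is against the table's +x side, with their −y faces flush. The x-coordinate of the shared face is 1400 mm.

The table's +x face and the door frame's −x face are both at x = 1400 mm.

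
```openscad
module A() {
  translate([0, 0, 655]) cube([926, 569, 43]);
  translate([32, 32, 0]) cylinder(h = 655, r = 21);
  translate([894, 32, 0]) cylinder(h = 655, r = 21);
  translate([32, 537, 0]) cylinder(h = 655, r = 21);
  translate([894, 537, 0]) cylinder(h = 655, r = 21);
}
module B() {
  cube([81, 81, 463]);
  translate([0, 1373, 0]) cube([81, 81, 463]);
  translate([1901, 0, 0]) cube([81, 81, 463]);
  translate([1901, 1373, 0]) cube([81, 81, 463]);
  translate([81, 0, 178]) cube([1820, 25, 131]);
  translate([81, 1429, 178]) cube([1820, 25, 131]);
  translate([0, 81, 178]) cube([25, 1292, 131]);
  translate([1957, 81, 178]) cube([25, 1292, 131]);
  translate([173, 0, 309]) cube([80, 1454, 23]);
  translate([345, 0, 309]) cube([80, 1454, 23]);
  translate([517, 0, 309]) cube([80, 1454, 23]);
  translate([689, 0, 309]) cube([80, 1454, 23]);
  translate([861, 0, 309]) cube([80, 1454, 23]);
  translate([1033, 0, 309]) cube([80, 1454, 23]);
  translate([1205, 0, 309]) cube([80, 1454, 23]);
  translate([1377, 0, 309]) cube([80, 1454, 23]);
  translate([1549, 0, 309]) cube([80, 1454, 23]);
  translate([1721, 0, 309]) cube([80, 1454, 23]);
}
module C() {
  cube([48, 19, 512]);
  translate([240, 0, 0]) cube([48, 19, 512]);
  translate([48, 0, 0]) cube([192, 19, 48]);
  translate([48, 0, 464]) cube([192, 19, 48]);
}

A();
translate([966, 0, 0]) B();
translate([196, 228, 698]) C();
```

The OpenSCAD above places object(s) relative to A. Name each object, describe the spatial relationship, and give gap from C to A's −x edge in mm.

The picture frame's min-x is at 196; the table's min-x is 0; gap = 196 mm.

A is a table. B is a bed frame. C is a picture frame. The bed frame is on the floor beside the table on its +x side. The picture frame is on top of the table. The gap from the picture frame to the table's −x edge is 196 mm.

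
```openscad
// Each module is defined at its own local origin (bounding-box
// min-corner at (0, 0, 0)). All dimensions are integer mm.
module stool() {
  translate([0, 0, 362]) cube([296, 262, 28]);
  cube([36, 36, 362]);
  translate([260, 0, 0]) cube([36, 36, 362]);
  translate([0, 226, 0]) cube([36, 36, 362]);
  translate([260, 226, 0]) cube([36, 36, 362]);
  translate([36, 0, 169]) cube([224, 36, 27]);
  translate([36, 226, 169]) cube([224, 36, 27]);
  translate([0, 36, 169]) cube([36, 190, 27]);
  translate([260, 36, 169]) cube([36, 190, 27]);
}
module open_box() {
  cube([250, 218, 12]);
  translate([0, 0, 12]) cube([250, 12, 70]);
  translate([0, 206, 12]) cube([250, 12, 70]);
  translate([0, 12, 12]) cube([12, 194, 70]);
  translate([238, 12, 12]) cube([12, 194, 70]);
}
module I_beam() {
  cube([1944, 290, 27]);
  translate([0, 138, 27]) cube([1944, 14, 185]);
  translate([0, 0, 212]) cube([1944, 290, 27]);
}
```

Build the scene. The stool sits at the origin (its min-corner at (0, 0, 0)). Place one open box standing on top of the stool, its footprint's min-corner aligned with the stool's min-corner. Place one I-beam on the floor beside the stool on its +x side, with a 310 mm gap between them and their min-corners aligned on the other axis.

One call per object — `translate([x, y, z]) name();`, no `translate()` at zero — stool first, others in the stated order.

stool();
translate([0, 0, 390]) open_box();
translate([606, 0, 0]) I_beam();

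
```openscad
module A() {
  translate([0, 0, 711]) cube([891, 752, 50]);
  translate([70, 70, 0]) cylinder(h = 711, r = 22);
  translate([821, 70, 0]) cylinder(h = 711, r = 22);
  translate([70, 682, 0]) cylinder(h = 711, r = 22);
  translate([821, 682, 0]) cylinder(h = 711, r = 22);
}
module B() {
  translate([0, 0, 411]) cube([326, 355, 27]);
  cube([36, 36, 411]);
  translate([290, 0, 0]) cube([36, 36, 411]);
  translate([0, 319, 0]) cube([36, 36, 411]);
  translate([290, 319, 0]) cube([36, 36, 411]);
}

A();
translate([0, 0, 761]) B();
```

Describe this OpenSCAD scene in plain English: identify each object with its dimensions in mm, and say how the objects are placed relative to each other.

A is a table: top 891 mm (x) × 752 mm (y), 50 mm thick, upper face at z = 761 mm, on four round legs of 44 mm diameter, each leg's bounding box inset 48 mm from the nearest pair of top edges, running from z = 0 to the bottom of the top.

B is a simple wooden stool: a rectangular seat 326 mm (x) by 355 mm (y), 27 mm thick, top face at z = 438 mm, on four square legs, each 36×36 mm in cross-section. The legs rest on z = 0, each flush with a corner of the seat.

The stool is on top of the table.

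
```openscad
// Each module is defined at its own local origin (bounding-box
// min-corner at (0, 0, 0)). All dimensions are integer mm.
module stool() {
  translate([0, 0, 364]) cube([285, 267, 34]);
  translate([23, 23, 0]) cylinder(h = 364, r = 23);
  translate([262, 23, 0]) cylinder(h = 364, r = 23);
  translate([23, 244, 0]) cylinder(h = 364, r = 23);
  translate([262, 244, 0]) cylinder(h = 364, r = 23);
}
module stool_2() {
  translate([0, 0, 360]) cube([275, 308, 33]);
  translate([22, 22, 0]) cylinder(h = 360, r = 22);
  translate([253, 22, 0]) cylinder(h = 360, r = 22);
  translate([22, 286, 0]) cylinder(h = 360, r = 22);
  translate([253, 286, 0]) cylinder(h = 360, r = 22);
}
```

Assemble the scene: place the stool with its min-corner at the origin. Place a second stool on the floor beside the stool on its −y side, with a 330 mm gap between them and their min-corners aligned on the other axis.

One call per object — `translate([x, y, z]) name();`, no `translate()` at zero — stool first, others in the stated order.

stool();
translate([0, -638, 0]) stool_2();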